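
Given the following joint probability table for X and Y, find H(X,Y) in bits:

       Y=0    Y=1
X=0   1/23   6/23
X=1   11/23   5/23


H(X,Y) = -Σ p(x,y) log₂ p(x,y)
  p(0,0)=1/23: -0.0435 × log₂(0.0435) = 0.1967
  p(0,1)=6/23: -0.2609 × log₂(0.2609) = 0.5057
  p(1,0)=11/23: -0.4783 × log₂(0.4783) = 0.5089
  p(1,1)=5/23: -0.2174 × log₂(0.2174) = 0.4786
H(X,Y) = 1.6899 bits


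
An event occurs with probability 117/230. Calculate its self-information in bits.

Information content I(x) = -log₂(p(x))
I = -log₂(117/230) = -log₂(0.5087)
I = 0.9751 bits


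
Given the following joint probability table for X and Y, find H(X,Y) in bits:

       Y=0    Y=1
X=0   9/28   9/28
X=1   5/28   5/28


H(X,Y) = -Σ p(x,y) log₂ p(x,y)
  p(0,0)=9/28: -0.3214 × log₂(0.3214) = 0.5263
  p(0,1)=9/28: -0.3214 × log₂(0.3214) = 0.5263
  p(1,0)=5/28: -0.1786 × log₂(0.1786) = 0.4438
  p(1,1)=5/28: -0.1786 × log₂(0.1786) = 0.4438
H(X,Y) = 1.9403 bits


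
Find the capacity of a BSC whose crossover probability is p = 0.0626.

For BSC with error probability p:
C = 1 - H(p) where H(p) is binary entropy
H(0.0626) = -0.0626 × log₂(0.0626) - 0.9374 × log₂(0.9374)
H(p) = 0.3377
C = 1 - 0.3377 = 0.6623 bits/use


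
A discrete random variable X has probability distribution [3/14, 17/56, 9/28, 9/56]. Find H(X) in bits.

H(X) = -Σ p(x) log₂ p(x)
  -3/14 × log₂(3/14) = 0.4762
  -17/56 × log₂(17/56) = 0.5221
  -9/28 × log₂(9/28) = 0.5263
  -9/56 × log₂(9/56) = 0.4239
H(X) = 1.9485 bits


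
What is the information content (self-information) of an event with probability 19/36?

Information content I(x) = -log₂(p(x))
I = -log₂(19/36) = -log₂(0.5278)
I = 0.9220 bits


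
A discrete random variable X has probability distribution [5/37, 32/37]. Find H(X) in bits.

H(X) = -Σ p(x) log₂ p(x)
  -5/37 × log₂(5/37) = 0.3902
  -32/37 × log₂(32/37) = 0.1811
H(X) = 0.5714 bits


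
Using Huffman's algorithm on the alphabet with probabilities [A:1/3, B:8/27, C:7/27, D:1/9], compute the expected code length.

Huffman tree construction:
Combine smallest probabilities repeatedly
Resulting codes:
  A: 11 (length 2)
  B: 10 (length 2)
  C: 01 (length 2)
  D: 00 (length 2)
Average length = Σ p(s) × length(s) = 2.0000 bits


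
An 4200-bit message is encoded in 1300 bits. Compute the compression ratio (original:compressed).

Compression ratio = Original / Compressed
= 4200 / 1300 = 3.23:1


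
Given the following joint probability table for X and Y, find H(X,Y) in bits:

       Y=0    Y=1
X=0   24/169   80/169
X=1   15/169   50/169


H(X,Y) = -Σ p(x,y) log₂ p(x,y)
  p(0,0)=24/169: -0.1420 × log₂(0.1420) = 0.3999
  p(0,1)=80/169: -0.4734 × log₂(0.4734) = 0.5107
  p(1,0)=15/169: -0.0888 × log₂(0.0888) = 0.3101
  p(1,1)=50/169: -0.2959 × log₂(0.2959) = 0.5198
H(X,Y) = 1.7406 bits


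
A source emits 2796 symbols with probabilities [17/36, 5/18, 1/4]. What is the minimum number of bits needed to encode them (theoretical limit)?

Entropy H = 1.5245 bits/symbol
Minimum bits = H × n = 1.5245 × 2796
= 4262.49 bits


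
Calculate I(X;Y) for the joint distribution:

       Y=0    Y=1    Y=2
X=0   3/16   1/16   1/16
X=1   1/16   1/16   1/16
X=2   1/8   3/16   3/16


H(X) = 1.4772, H(Y) = 1.5794, H(X,Y) = 2.9835
I(X;Y) = H(X) + H(Y) - H(X,Y) = 0.0732 bits


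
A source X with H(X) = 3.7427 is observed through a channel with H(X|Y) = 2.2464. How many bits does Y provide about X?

I(X;Y) = H(X) - H(X|Y)
I(X;Y) = 3.7427 - 2.2464 = 1.4963 bits


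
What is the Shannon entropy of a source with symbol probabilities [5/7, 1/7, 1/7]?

H(X) = -Σ p(x) log₂ p(x)
  -5/7 × log₂(5/7) = 0.3467
  -1/7 × log₂(1/7) = 0.4011
  -1/7 × log₂(1/7) = 0.4011
H(X) = 1.1488 bits


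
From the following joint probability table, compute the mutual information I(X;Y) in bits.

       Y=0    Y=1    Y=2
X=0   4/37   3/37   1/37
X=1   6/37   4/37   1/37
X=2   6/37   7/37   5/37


H(X) = 1.5037, H(Y) = 1.5080, H(X,Y) = 2.9652
I(X;Y) = H(X) + H(Y) - H(X,Y) = 0.0464 bits


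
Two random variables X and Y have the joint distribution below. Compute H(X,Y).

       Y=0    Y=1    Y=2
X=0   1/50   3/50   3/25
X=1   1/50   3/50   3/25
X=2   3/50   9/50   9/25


H(X,Y) = -Σ p(x,y) log₂ p(x,y)
  p(0,0)=1/50: -0.0200 × log₂(0.0200) = 0.1129
  p(0,1)=3/50: -0.0600 × log₂(0.0600) = 0.2435
  p(0,2)=3/25: -0.1200 × log₂(0.1200) = 0.3671
  p(1,0)=1/50: -0.0200 × log₂(0.0200) = 0.1129
  p(1,1)=3/50: -0.0600 × log₂(0.0600) = 0.2435
  p(1,2)=3/25: -0.1200 × log₂(0.1200) = 0.3671
  p(2,0)=3/50: -0.0600 × log₂(0.0600) = 0.2435
  p(2,1)=9/50: -0.1800 × log₂(0.1800) = 0.4453
  p(2,2)=9/25: -0.3600 × log₂(0.3600) = 0.5306
H(X,Y) = 2.6664 bits


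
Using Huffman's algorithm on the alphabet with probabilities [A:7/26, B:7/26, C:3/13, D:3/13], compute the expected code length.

Huffman tree construction:
Combine smallest probabilities repeatedly
Resulting codes:
  A: 10 (length 2)
  B: 11 (length 2)
  C: 00 (length 2)
  D: 01 (length 2)
Average length = Σ p(s) × length(s) = 2.0000 bits


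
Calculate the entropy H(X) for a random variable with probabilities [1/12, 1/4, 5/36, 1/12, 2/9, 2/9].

H(X) = -Σ p(x) log₂ p(x)
  -1/12 × log₂(1/12) = 0.2987
  -1/4 × log₂(1/4) = 0.5000
  -5/36 × log₂(5/36) = 0.3956
  -1/12 × log₂(1/12) = 0.2987
  -2/9 × log₂(2/9) = 0.4822
  -2/9 × log₂(2/9) = 0.4822
H(X) = 2.4575 bits


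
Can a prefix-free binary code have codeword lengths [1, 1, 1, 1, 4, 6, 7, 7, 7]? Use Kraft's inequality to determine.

Kraft inequality: Σ 2^(-l_i) ≤ 1 for prefix-free code
Calculating: 2^(-1) + 2^(-1) + 2^(-1) + 2^(-1) + 2^(-4) + 2^(-6) + 2^(-7) + 2^(-7) + 2^(-7)
= 0.5 + 0.5 + 0.5 + 0.5 + 0.0625 + 0.015625 + 0.0078125 + 0.0078125 + 0.0078125
= 2.1016
Since 2.1016 > 1, prefix-free code does not exist


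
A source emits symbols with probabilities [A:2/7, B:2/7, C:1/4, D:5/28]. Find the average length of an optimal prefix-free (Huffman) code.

Huffman tree construction:
Combine smallest probabilities repeatedly
Resulting codes:
  A: 10 (length 2)
  B: 11 (length 2)
  C: 01 (length 2)
  D: 00 (length 2)
Average length = Σ p(s) × length(s) = 2.0000 bits


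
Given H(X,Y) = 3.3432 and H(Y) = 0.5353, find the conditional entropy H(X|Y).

Chain rule: H(X,Y) = H(X|Y) + H(Y)
H(X|Y) = H(X,Y) - H(Y) = 3.3432 - 0.5353 = 2.8079 bits


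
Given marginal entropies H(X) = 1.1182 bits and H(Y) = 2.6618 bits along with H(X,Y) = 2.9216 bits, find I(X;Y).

I(X;Y) = H(X) + H(Y) - H(X,Y)
I(X;Y) = 1.1182 + 2.6618 - 2.9216 = 0.8584 bits


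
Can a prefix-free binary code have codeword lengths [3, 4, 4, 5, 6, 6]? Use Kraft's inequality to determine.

Kraft inequality: Σ 2^(-l_i) ≤ 1 for prefix-free code
Calculating: 2^(-3) + 2^(-4) + 2^(-4) + 2^(-5) + 2^(-6) + 2^(-6)
= 0.125 + 0.0625 + 0.0625 + 0.03125 + 0.015625 + 0.015625
= 0.3125
Since 0.3125 ≤ 1, prefix-free code exists


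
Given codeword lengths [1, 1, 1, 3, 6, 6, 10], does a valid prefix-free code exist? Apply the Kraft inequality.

Kraft inequality: Σ 2^(-l_i) ≤ 1 for prefix-free code
Calculating: 2^(-1) + 2^(-1) + 2^(-1) + 2^(-3) + 2^(-6) + 2^(-6) + 2^(-10)
= 0.5 + 0.5 + 0.5 + 0.125 + 0.015625 + 0.015625 + 0.0009765625
= 1.6572
Since 1.6572 > 1, prefix-free code does not exist


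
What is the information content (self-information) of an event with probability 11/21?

Information content I(x) = -log₂(p(x))
I = -log₂(11/21) = -log₂(0.5238)
I = 0.9329 bits


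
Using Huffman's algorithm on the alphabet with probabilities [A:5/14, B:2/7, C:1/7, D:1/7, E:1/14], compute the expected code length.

Huffman tree construction:
Combine smallest probabilities repeatedly
Resulting codes:
  A: 11 (length 2)
  B: 10 (length 2)
  C: 011 (length 3)
  D: 00 (length 2)
  E: 010 (length 3)
Average length = Σ p(s) × length(s) = 2.2143 bits


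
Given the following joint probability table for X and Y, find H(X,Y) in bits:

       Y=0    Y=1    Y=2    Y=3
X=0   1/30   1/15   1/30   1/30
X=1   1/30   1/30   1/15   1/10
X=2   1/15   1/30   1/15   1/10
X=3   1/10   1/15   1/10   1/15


H(X,Y) = -Σ p(x,y) log₂ p(x,y)
  p(0,0)=1/30: -0.0333 × log₂(0.0333) = 0.1636
  p(0,1)=1/15: -0.0667 × log₂(0.0667) = 0.2605
  p(0,2)=1/30: -0.0333 × log₂(0.0333) = 0.1636
  p(0,3)=1/30: -0.0333 × log₂(0.0333) = 0.1636
  p(1,0)=1/30: -0.0333 × log₂(0.0333) = 0.1636
  p(1,1)=1/30: -0.0333 × log₂(0.0333) = 0.1636
  p(1,2)=1/15: -0.0667 × log₂(0.0667) = 0.2605
  p(1,3)=1/10: -0.1000 × log₂(0.1000) = 0.3322
  p(2,0)=1/15: -0.0667 × log₂(0.0667) = 0.2605
  p(2,1)=1/30: -0.0333 × log₂(0.0333) = 0.1636
  p(2,2)=1/15: -0.0667 × log₂(0.0667) = 0.2605
  p(2,3)=1/10: -0.1000 × log₂(0.1000) = 0.3322
  p(3,0)=1/10: -0.1000 × log₂(0.1000) = 0.3322
  p(3,1)=1/15: -0.0667 × log₂(0.0667) = 0.2605
  p(3,2)=1/10: -0.1000 × log₂(0.1000) = 0.3322
  p(3,3)=1/15: -0.0667 × log₂(0.0667) = 0.2605
H(X,Y) = 3.8729 bits


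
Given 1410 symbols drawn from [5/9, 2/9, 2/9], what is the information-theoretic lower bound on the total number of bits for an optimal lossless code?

Entropy H = 1.4355 bits/symbol
Minimum bits = H × n = 1.4355 × 1410
= 2024.08 bits


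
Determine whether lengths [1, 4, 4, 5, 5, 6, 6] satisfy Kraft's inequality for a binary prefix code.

Kraft inequality: Σ 2^(-l_i) ≤ 1 for prefix-free code
Calculating: 2^(-1) + 2^(-4) + 2^(-4) + 2^(-5) + 2^(-5) + 2^(-6) + 2^(-6)
= 0.5 + 0.0625 + 0.0625 + 0.03125 + 0.03125 + 0.015625 + 0.015625
= 0.7188
Since 0.7188 ≤ 1, prefix-free code exists


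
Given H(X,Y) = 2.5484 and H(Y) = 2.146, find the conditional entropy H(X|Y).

Chain rule: H(X,Y) = H(X|Y) + H(Y)
H(X|Y) = H(X,Y) - H(Y) = 2.5484 - 2.146 = 0.4024 bits


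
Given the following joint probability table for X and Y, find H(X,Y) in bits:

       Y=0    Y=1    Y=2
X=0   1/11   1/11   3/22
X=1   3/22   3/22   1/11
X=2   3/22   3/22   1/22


H(X,Y) = -Σ p(x,y) log₂ p(x,y)
  p(0,0)=1/11: -0.0909 × log₂(0.0909) = 0.3145
  p(0,1)=1/11: -0.0909 × log₂(0.0909) = 0.3145
  p(0,2)=3/22: -0.1364 × log₂(0.1364) = 0.3920
  p(1,0)=3/22: -0.1364 × log₂(0.1364) = 0.3920
  p(1,1)=3/22: -0.1364 × log₂(0.1364) = 0.3920
  p(1,2)=1/11: -0.0909 × log₂(0.0909) = 0.3145
  p(2,0)=3/22: -0.1364 × log₂(0.1364) = 0.3920
  p(2,1)=3/22: -0.1364 × log₂(0.1364) = 0.3920
  p(2,2)=1/22: -0.0455 × log₂(0.0455) = 0.2027
H(X,Y) = 3.1060 bits


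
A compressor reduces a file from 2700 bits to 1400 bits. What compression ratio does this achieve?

Compression ratio = Original / Compressed
= 2700 / 1400 = 1.93:1


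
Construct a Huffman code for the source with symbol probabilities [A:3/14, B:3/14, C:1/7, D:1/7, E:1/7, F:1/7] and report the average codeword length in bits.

Huffman tree construction:
Combine smallest probabilities repeatedly
Resulting codes:
  A: 00 (length 2)
  B: 01 (length 2)
  C: 100 (length 3)
  D: 101 (length 3)
  E: 110 (length 3)
  F: 111 (length 3)
Average length = Σ p(s) × length(s) = 2.5714 bits


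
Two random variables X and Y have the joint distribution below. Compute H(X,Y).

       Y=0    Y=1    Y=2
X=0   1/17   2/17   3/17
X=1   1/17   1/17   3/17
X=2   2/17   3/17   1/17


H(X,Y) = -Σ p(x,y) log₂ p(x,y)
  p(0,0)=1/17: -0.0588 × log₂(0.0588) = 0.2404
  p(0,1)=2/17: -0.1176 × log₂(0.1176) = 0.3632
  p(0,2)=3/17: -0.1765 × log₂(0.1765) = 0.4416
  p(1,0)=1/17: -0.0588 × log₂(0.0588) = 0.2404
  p(1,1)=1/17: -0.0588 × log₂(0.0588) = 0.2404
  p(1,2)=3/17: -0.1765 × log₂(0.1765) = 0.4416
  p(2,0)=2/17: -0.1176 × log₂(0.1176) = 0.3632
  p(2,1)=3/17: -0.1765 × log₂(0.1765) = 0.4416
  p(2,2)=1/17: -0.0588 × log₂(0.0588) = 0.2404
H(X,Y) = 3.0131 bits


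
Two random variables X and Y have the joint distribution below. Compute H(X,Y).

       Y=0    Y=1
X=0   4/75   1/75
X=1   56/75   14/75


H(X,Y) = -Σ p(x,y) log₂ p(x,y)
  p(0,0)=4/75: -0.0533 × log₂(0.0533) = 0.2255
  p(0,1)=1/75: -0.0133 × log₂(0.0133) = 0.0831
  p(1,0)=56/75: -0.7467 × log₂(0.7467) = 0.3147
  p(1,1)=14/75: -0.1867 × log₂(0.1867) = 0.4520
H(X,Y) = 1.0753 bits


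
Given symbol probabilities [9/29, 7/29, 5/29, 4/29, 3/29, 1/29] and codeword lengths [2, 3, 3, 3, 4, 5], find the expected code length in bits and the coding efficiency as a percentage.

Average length L = Σ p_i × l_i = 2.8621 bits
Entropy H = 2.3564 bits
Efficiency η = H/L × 100% = 82.33%


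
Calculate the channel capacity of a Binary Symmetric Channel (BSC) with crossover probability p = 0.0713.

For BSC with error probability p:
C = 1 - H(p) where H(p) is binary entropy
H(0.0713) = -0.0713 × log₂(0.0713) - 0.9287 × log₂(0.9287)
H(p) = 0.3708
C = 1 - 0.3708 = 0.6292 bits/use


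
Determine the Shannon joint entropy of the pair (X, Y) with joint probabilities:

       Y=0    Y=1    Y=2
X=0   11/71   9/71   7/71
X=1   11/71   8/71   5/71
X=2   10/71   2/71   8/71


H(X,Y) = -Σ p(x,y) log₂ p(x,y)
  p(0,0)=11/71: -0.1549 × log₂(0.1549) = 0.4168
  p(0,1)=9/71: -0.1268 × log₂(0.1268) = 0.3777
  p(0,2)=7/71: -0.0986 × log₂(0.0986) = 0.3295
  p(1,0)=11/71: -0.1549 × log₂(0.1549) = 0.4168
  p(1,1)=8/71: -0.1127 × log₂(0.1127) = 0.3549
  p(1,2)=5/71: -0.0704 × log₂(0.0704) = 0.2696
  p(2,0)=10/71: -0.1408 × log₂(0.1408) = 0.3983
  p(2,1)=2/71: -0.0282 × log₂(0.0282) = 0.1451
  p(2,2)=8/71: -0.1127 × log₂(0.1127) = 0.3549
H(X,Y) = 3.0636 bits


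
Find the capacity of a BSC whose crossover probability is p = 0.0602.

For BSC with error probability p:
C = 1 - H(p) where H(p) is binary entropy
H(0.0602) = -0.0602 × log₂(0.0602) - 0.9398 × log₂(0.9398)
H(p) = 0.3282
C = 1 - 0.3282 = 0.6718 bits/use


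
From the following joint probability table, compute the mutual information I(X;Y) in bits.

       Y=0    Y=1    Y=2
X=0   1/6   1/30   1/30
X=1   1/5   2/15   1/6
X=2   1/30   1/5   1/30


H(X) = 1.4984, H(Y) = 1.5494, H(X,Y) = 2.8323
I(X;Y) = H(X) + H(Y) - H(X,Y) = 0.2155 bits


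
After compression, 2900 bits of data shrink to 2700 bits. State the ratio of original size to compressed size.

Compression ratio = Original / Compressed
= 2900 / 2700 = 1.07:1


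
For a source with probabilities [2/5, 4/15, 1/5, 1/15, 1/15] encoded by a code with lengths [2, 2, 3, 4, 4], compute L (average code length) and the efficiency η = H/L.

Average length L = Σ p_i × l_i = 2.4667 bits
Entropy H = 2.0226 bits
Efficiency η = H/L × 100% = 82.00%


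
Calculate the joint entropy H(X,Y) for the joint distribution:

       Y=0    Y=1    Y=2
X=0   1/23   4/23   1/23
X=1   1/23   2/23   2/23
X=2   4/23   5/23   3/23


H(X,Y) = -Σ p(x,y) log₂ p(x,y)
  p(0,0)=1/23: -0.0435 × log₂(0.0435) = 0.1967
  p(0,1)=4/23: -0.1739 × log₂(0.1739) = 0.4389
  p(0,2)=1/23: -0.0435 × log₂(0.0435) = 0.1967
  p(1,0)=1/23: -0.0435 × log₂(0.0435) = 0.1967
  p(1,1)=2/23: -0.0870 × log₂(0.0870) = 0.3064
  p(1,2)=2/23: -0.0870 × log₂(0.0870) = 0.3064
  p(2,0)=4/23: -0.1739 × log₂(0.1739) = 0.4389
  p(2,1)=5/23: -0.2174 × log₂(0.2174) = 0.4786
  p(2,2)=3/23: -0.1304 × log₂(0.1304) = 0.3833
H(X,Y) = 2.9425 bits


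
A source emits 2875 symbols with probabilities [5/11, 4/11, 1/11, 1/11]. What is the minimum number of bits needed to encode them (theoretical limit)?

Entropy H = 1.6767 bits/symbol
Minimum bits = H × n = 1.6767 × 2875
= 4820.62 bits


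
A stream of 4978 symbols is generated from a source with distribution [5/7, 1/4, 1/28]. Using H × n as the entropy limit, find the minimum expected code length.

Entropy H = 1.0184 bits/symbol
Minimum bits = H × n = 1.0184 × 4978
= 5069.72 bits


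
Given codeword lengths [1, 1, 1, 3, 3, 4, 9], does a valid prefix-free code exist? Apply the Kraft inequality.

Kraft inequality: Σ 2^(-l_i) ≤ 1 for prefix-free code
Calculating: 2^(-1) + 2^(-1) + 2^(-1) + 2^(-3) + 2^(-3) + 2^(-4) + 2^(-9)
= 0.5 + 0.5 + 0.5 + 0.125 + 0.125 + 0.0625 + 0.001953125
= 1.8145
Since 1.8145 > 1, prefix-free code does not exist


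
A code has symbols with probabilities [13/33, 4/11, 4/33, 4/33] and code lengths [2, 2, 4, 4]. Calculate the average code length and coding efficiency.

Average length L = Σ p_i × l_i = 2.4848 bits
Entropy H = 1.7982 bits
Efficiency η = H/L × 100% = 72.37%


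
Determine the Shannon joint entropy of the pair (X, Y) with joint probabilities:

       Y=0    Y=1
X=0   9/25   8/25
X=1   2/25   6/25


H(X,Y) = -Σ p(x,y) log₂ p(x,y)
  p(0,0)=9/25: -0.3600 × log₂(0.3600) = 0.5306
  p(0,1)=8/25: -0.3200 × log₂(0.3200) = 0.5260
  p(1,0)=2/25: -0.0800 × log₂(0.0800) = 0.2915
  p(1,1)=6/25: -0.2400 × log₂(0.2400) = 0.4941
H(X,Y) = 1.8423 bits


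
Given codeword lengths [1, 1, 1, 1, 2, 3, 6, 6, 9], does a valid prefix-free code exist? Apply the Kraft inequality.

Kraft inequality: Σ 2^(-l_i) ≤ 1 for prefix-free code
Calculating: 2^(-1) + 2^(-1) + 2^(-1) + 2^(-1) + 2^(-2) + 2^(-3) + 2^(-6) + 2^(-6) + 2^(-9)
= 0.5 + 0.5 + 0.5 + 0.5 + 0.25 + 0.125 + 0.015625 + 0.015625 + 0.001953125
= 2.4082
Since 2.4082 > 1, prefix-free code does not exist


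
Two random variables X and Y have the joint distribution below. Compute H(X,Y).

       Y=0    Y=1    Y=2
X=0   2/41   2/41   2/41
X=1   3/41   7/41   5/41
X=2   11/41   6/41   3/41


H(X,Y) = -Σ p(x,y) log₂ p(x,y)
  p(0,0)=2/41: -0.0488 × log₂(0.0488) = 0.2126
  p(0,1)=2/41: -0.0488 × log₂(0.0488) = 0.2126
  p(0,2)=2/41: -0.0488 × log₂(0.0488) = 0.2126
  p(1,0)=3/41: -0.0732 × log₂(0.0732) = 0.2760
  p(1,1)=7/41: -0.1707 × log₂(0.1707) = 0.4354
  p(1,2)=5/41: -0.1220 × log₂(0.1220) = 0.3702
  p(2,0)=11/41: -0.2683 × log₂(0.2683) = 0.5093
  p(2,1)=6/41: -0.1463 × log₂(0.1463) = 0.4057
  p(2,2)=3/41: -0.0732 × log₂(0.0732) = 0.2760
H(X,Y) = 2.9104 bits


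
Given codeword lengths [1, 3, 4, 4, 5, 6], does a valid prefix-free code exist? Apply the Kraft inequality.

Kraft inequality: Σ 2^(-l_i) ≤ 1 for prefix-free code
Calculating: 2^(-1) + 2^(-3) + 2^(-4) + 2^(-4) + 2^(-5) + 2^(-6)
= 0.5 + 0.125 + 0.0625 + 0.0625 + 0.03125 + 0.015625
= 0.7969
Since 0.7969 ≤ 1, prefix-free code exists


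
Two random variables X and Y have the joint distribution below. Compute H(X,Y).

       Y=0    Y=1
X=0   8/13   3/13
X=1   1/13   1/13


H(X,Y) = -Σ p(x,y) log₂ p(x,y)
  p(0,0)=8/13: -0.6154 × log₂(0.6154) = 0.4310
  p(0,1)=3/13: -0.2308 × log₂(0.2308) = 0.4882
  p(1,0)=1/13: -0.0769 × log₂(0.0769) = 0.2846
  p(1,1)=1/13: -0.0769 × log₂(0.0769) = 0.2846
H(X,Y) = 1.4885 bits


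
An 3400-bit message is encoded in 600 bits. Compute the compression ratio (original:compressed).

Compression ratio = Original / Compressed
= 3400 / 600 = 5.67:1


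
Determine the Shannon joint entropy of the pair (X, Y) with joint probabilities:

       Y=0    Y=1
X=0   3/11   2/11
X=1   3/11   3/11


H(X,Y) = -Σ p(x,y) log₂ p(x,y)
  p(0,0)=3/11: -0.2727 × log₂(0.2727) = 0.5112
  p(0,1)=2/11: -0.1818 × log₂(0.1818) = 0.4472
  p(1,0)=3/11: -0.2727 × log₂(0.2727) = 0.5112
  p(1,1)=3/11: -0.2727 × log₂(0.2727) = 0.5112
H(X,Y) = 1.9808 bits


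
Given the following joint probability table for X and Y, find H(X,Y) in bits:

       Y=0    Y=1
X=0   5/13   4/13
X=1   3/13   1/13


H(X,Y) = -Σ p(x,y) log₂ p(x,y)
  p(0,0)=5/13: -0.3846 × log₂(0.3846) = 0.5302
  p(0,1)=4/13: -0.3077 × log₂(0.3077) = 0.5232
  p(1,0)=3/13: -0.2308 × log₂(0.2308) = 0.4882
  p(1,1)=1/13: -0.0769 × log₂(0.0769) = 0.2846
H(X,Y) = 1.8262 bits


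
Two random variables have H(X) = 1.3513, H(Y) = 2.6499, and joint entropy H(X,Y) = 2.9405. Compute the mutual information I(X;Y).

I(X;Y) = H(X) + H(Y) - H(X,Y)
I(X;Y) = 1.3513 + 2.6499 - 2.9405 = 1.0607 bits


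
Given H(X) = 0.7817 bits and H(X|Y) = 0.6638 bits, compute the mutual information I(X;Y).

I(X;Y) = H(X) - H(X|Y)
I(X;Y) = 0.7817 - 0.6638 = 0.1179 bits


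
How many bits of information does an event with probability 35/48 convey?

Information content I(x) = -log₂(p(x))
I = -log₂(35/48) = -log₂(0.7292)
I = 0.4557 bits


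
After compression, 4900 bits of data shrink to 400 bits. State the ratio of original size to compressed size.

Compression ratio = Original / Compressed
= 4900 / 400 = 12.25:1


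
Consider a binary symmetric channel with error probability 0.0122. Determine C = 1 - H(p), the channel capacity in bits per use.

For BSC with error probability p:
C = 1 - H(p) where H(p) is binary entropy
H(0.0122) = -0.0122 × log₂(0.0122) - 0.9878 × log₂(0.9878)
H(p) = 0.0950
C = 1 - 0.0950 = 0.9050 bits/use


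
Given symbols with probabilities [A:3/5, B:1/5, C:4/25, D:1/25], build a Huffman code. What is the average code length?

Huffman tree construction:
Combine smallest probabilities repeatedly
Resulting codes:
  A: 1 (length 1)
  B: 00 (length 2)
  C: 011 (length 3)
  D: 010 (length 3)
Average length = Σ p(s) × length(s) = 1.6000 bits


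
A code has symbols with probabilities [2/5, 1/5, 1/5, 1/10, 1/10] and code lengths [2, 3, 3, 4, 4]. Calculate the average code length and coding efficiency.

Average length L = Σ p_i × l_i = 2.8000 bits
Entropy H = 2.1219 bits
Efficiency η = H/L × 100% = 75.78%


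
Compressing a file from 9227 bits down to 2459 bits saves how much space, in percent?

Space savings = (1 - Compressed/Original) × 100%
= (1 - 2459/9227) × 100%
= 73.35%


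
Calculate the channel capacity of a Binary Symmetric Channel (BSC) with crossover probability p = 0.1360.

For BSC with error probability p:
C = 1 - H(p) where H(p) is binary entropy
H(0.1360) = -0.1360 × log₂(0.1360) - 0.8640 × log₂(0.8640)
H(p) = 0.5737
C = 1 - 0.5737 = 0.4263 bits/use


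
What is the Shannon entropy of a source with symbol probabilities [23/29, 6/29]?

H(X) = -Σ p(x) log₂ p(x)
  -23/29 × log₂(23/29) = 0.2652
  -6/29 × log₂(6/29) = 0.4703
H(X) = 0.7355 bits


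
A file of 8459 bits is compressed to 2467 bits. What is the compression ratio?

Compression ratio = Original / Compressed
= 8459 / 2467 = 3.43:1


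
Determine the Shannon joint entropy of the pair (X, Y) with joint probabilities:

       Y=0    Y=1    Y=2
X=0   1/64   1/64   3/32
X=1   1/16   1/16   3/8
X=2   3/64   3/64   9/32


H(X,Y) = -Σ p(x,y) log₂ p(x,y)
  p(0,0)=1/64: -0.0156 × log₂(0.0156) = 0.0938
  p(0,1)=1/64: -0.0156 × log₂(0.0156) = 0.0938
  p(0,2)=3/32: -0.0938 × log₂(0.0938) = 0.3202
  p(1,0)=1/16: -0.0625 × log₂(0.0625) = 0.2500
  p(1,1)=1/16: -0.0625 × log₂(0.0625) = 0.2500
  p(1,2)=3/8: -0.3750 × log₂(0.3750) = 0.5306
  p(2,0)=3/64: -0.0469 × log₂(0.0469) = 0.2070
  p(2,1)=3/64: -0.0469 × log₂(0.0469) = 0.2070
  p(2,2)=9/32: -0.2812 × log₂(0.2812) = 0.5147
H(X,Y) = 2.4669 bits


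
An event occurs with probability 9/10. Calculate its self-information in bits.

Information content I(x) = -log₂(p(x))
I = -log₂(9/10) = -log₂(0.9000)
I = 0.1520 bits


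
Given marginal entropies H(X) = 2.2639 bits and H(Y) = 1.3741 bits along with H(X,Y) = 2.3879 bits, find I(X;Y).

I(X;Y) = H(X) + H(Y) - H(X,Y)
I(X;Y) = 2.2639 + 1.3741 - 2.3879 = 1.2501 bits


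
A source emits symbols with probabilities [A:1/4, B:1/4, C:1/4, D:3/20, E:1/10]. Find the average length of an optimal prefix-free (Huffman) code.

Huffman tree construction:
Combine smallest probabilities repeatedly
Resulting codes:
  A: 00 (length 2)
  B: 01 (length 2)
  C: 10 (length 2)
  D: 111 (length 3)
  E: 110 (length 3)
Average length = Σ p(s) × length(s) = 2.2500 bits


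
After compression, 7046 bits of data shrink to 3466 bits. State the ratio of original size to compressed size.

Compression ratio = Original / Compressed
= 7046 / 3466 = 2.03:1


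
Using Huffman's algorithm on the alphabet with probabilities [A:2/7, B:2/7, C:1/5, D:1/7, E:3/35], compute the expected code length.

Huffman tree construction:
Combine smallest probabilities repeatedly
Resulting codes:
  A: 10 (length 2)
  B: 11 (length 2)
  C: 00 (length 2)
  D: 011 (length 3)
  E: 010 (length 3)
Average length = Σ p(s) × length(s) = 2.2286 bits


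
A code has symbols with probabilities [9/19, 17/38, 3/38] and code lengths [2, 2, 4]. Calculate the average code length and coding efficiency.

Average length L = Σ p_i × l_i = 2.1579 bits
Entropy H = 1.3190 bits
Efficiency η = H/L × 100% = 61.12%


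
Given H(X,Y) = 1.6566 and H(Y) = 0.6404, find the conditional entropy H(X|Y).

Chain rule: H(X,Y) = H(X|Y) + H(Y)
H(X|Y) = H(X,Y) - H(Y) = 1.6566 - 0.6404 = 1.0162 bits


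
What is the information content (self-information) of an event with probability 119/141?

Information content I(x) = -log₂(p(x))
I = -log₂(119/141) = -log₂(0.8440)
I = 0.2447 bits


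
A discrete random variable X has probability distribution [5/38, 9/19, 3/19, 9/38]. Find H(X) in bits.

H(X) = -Σ p(x) log₂ p(x)
  -5/38 × log₂(5/38) = 0.3850
  -9/19 × log₂(9/19) = 0.5106
  -3/19 × log₂(3/19) = 0.4205
  -9/38 × log₂(9/38) = 0.4922
H(X) = 1.8083 bits


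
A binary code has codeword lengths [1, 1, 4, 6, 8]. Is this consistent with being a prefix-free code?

Kraft inequality: Σ 2^(-l_i) ≤ 1 for prefix-free code
Calculating: 2^(-1) + 2^(-1) + 2^(-4) + 2^(-6) + 2^(-8)
= 0.5 + 0.5 + 0.0625 + 0.015625 + 0.00390625
= 1.0820
Since 1.0820 > 1, prefix-free code does not exist


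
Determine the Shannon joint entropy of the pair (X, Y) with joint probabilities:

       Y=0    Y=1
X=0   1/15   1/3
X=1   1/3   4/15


H(X,Y) = -Σ p(x,y) log₂ p(x,y)
  p(0,0)=1/15: -0.0667 × log₂(0.0667) = 0.2605
  p(0,1)=1/3: -0.3333 × log₂(0.3333) = 0.5283
  p(1,0)=1/3: -0.3333 × log₂(0.3333) = 0.5283
  p(1,1)=4/15: -0.2667 × log₂(0.2667) = 0.5085
H(X,Y) = 1.8256 bits


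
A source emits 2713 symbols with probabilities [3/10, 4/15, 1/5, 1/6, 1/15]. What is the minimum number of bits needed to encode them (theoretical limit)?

Entropy H = 2.1853 bits/symbol
Minimum bits = H × n = 2.1853 × 2713
= 5928.63 bits


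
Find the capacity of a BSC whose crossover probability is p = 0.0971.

For BSC with error probability p:
C = 1 - H(p) where H(p) is binary entropy
H(0.0971) = -0.0971 × log₂(0.0971) - 0.9029 × log₂(0.9029)
H(p) = 0.4597
C = 1 - 0.4597 = 0.5403 bits/use


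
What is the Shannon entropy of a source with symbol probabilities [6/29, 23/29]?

H(X) = -Σ p(x) log₂ p(x)
  -6/29 × log₂(6/29) = 0.4703
  -23/29 × log₂(23/29) = 0.2652
H(X) = 0.7355 bits


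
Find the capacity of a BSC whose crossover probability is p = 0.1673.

For BSC with error probability p:
C = 1 - H(p) where H(p) is binary entropy
H(0.1673) = -0.1673 × log₂(0.1673) - 0.8327 × log₂(0.8327)
H(p) = 0.6515
C = 1 - 0.6515 = 0.3485 bits/use


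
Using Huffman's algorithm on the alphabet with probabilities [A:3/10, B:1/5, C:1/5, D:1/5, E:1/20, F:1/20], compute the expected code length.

Huffman tree construction:
Combine smallest probabilities repeatedly
Resulting codes:
  A: 10 (length 2)
  B: 111 (length 3)
  C: 00 (length 2)
  D: 01 (length 2)
  E: 1100 (length 4)
  F: 1101 (length 4)
Average length = Σ p(s) × length(s) = 2.4000 bits


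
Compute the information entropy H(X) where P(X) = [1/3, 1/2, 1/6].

H(X) = -Σ p(x) log₂ p(x)
  -1/3 × log₂(1/3) = 0.5283
  -1/2 × log₂(1/2) = 0.5000
  -1/6 × log₂(1/6) = 0.4308
H(X) = 1.4591 bits


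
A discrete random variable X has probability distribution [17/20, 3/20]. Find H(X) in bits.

H(X) = -Σ p(x) log₂ p(x)
  -17/20 × log₂(17/20) = 0.1993
  -3/20 × log₂(3/20) = 0.4105
H(X) = 0.6098 bits


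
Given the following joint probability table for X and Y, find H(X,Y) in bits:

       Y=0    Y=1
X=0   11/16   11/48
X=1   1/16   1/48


H(X,Y) = -Σ p(x,y) log₂ p(x,y)
  p(0,0)=11/16: -0.6875 × log₂(0.6875) = 0.3716
  p(0,1)=11/48: -0.2292 × log₂(0.2292) = 0.4871
  p(1,0)=1/16: -0.0625 × log₂(0.0625) = 0.2500
  p(1,1)=1/48: -0.0208 × log₂(0.0208) = 0.1164
H(X,Y) = 1.2251 bits


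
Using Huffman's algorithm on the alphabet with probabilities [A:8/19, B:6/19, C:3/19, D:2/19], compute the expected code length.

Huffman tree construction:
Combine smallest probabilities repeatedly
Resulting codes:
  A: 0 (length 1)
  B: 11 (length 2)
  C: 101 (length 3)
  D: 100 (length 3)
Average length = Σ p(s) × length(s) = 1.8421 bits


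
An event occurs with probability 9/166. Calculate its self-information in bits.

Information content I(x) = -log₂(p(x))
I = -log₂(9/166) = -log₂(0.0542)
I = 4.2051 bits


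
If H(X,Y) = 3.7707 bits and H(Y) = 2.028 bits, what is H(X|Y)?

Chain rule: H(X,Y) = H(X|Y) + H(Y)
H(X|Y) = H(X,Y) - H(Y) = 3.7707 - 2.028 = 1.7427 bits


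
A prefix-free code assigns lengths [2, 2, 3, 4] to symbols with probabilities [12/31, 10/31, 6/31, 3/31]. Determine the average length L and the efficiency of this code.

Average length L = Σ p_i × l_i = 2.3871 bits
Entropy H = 1.8412 bits
Efficiency η = H/L × 100% = 77.13%


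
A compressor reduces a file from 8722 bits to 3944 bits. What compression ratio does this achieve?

Compression ratio = Original / Compressed
= 8722 / 3944 = 2.21:1


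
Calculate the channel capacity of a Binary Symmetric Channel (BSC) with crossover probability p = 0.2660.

For BSC with error probability p:
C = 1 - H(p) where H(p) is binary entropy
H(0.2660) = -0.2660 × log₂(0.2660) - 0.7340 × log₂(0.7340)
H(p) = 0.8357
C = 1 - 0.8357 = 0.1643 bits/use


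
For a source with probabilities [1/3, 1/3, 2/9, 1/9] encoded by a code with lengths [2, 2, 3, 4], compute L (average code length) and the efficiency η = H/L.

Average length L = Σ p_i × l_i = 2.4444 bits
Entropy H = 1.8911 bits
Efficiency η = H/L × 100% = 77.36%


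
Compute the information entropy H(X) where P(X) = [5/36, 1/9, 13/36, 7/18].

H(X) = -Σ p(x) log₂ p(x)
  -5/36 × log₂(5/36) = 0.3956
  -1/9 × log₂(1/9) = 0.3522
  -13/36 × log₂(13/36) = 0.5306
  -7/18 × log₂(7/18) = 0.5299
H(X) = 1.8083 bits


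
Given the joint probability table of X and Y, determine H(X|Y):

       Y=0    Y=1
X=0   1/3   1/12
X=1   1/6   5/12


H(X|Y) = Σ_y p(y) H(X|Y=y)
  p(Y=0) = 1/2, H(X|Y=0) = 0.9183
  p(Y=1) = 1/2, H(X|Y=1) = 0.6500
H(X|Y) = 0.5000×0.9183 + 0.5000×0.6500 = 0.7842 bits


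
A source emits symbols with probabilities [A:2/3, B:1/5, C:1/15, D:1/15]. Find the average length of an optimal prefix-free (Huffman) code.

Huffman tree construction:
Combine smallest probabilities repeatedly
Resulting codes:
  A: 1 (length 1)
  B: 01 (length 2)
  C: 000 (length 3)
  D: 001 (length 3)
Average length = Σ p(s) × length(s) = 1.4667 bits


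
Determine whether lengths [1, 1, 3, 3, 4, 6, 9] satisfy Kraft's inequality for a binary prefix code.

Kraft inequality: Σ 2^(-l_i) ≤ 1 for prefix-free code
Calculating: 2^(-1) + 2^(-1) + 2^(-3) + 2^(-3) + 2^(-4) + 2^(-6) + 2^(-9)
= 0.5 + 0.5 + 0.125 + 0.125 + 0.0625 + 0.015625 + 0.001953125
= 1.3301
Since 1.3301 > 1, prefix-free code does not exist


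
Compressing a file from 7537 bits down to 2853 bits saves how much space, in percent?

Space savings = (1 - Compressed/Original) × 100%
= (1 - 2853/7537) × 100%
= 62.15%


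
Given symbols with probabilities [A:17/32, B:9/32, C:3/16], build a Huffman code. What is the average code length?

Huffman tree construction:
Combine smallest probabilities repeatedly
Resulting codes:
  A: 1 (length 1)
  B: 01 (length 2)
  C: 00 (length 2)
Average length = Σ p(s) × length(s) = 1.4688 bits


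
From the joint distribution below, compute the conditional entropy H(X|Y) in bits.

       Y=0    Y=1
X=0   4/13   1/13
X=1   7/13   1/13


H(X|Y) = Σ_y p(y) H(X|Y=y)
  p(Y=0) = 11/13, H(X|Y=0) = 0.9457
  p(Y=1) = 2/13, H(X|Y=1) = 1.0000
H(X|Y) = 0.8462×0.9457 + 0.1538×1.0000 = 0.9540 bits


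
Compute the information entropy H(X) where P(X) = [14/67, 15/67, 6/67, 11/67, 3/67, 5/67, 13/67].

H(X) = -Σ p(x) log₂ p(x)
  -14/67 × log₂(14/67) = 0.4720
  -15/67 × log₂(15/67) = 0.4834
  -6/67 × log₂(6/67) = 0.3117
  -11/67 × log₂(11/67) = 0.4280
  -3/67 × log₂(3/67) = 0.2006
  -5/67 × log₂(5/67) = 0.2794
  -13/67 × log₂(13/67) = 0.4590
H(X) = 2.6341 bits


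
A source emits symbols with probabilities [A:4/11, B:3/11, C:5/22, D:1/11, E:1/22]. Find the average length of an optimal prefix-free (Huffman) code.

Huffman tree construction:
Combine smallest probabilities repeatedly
Resulting codes:
  A: 11 (length 2)
  B: 10 (length 2)
  C: 01 (length 2)
  D: 001 (length 3)
  E: 000 (length 3)
Average length = Σ p(s) × length(s) = 2.1364 bits


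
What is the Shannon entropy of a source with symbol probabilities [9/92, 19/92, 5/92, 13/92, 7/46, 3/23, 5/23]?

H(X) = -Σ p(x) log₂ p(x)
  -9/92 × log₂(9/92) = 0.3281
  -19/92 × log₂(19/92) = 0.4700
  -5/92 × log₂(5/92) = 0.2283
  -13/92 × log₂(13/92) = 0.3989
  -7/46 × log₂(7/46) = 0.4133
  -3/23 × log₂(3/23) = 0.3833
  -5/23 × log₂(5/23) = 0.4786
H(X) = 2.7006 bits


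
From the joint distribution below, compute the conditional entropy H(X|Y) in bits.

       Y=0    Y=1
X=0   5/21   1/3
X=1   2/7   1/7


H(X|Y) = Σ_y p(y) H(X|Y=y)
  p(Y=0) = 11/21, H(X|Y=0) = 0.9940
  p(Y=1) = 10/21, H(X|Y=1) = 0.8813
H(X|Y) = 0.5238×0.9940 + 0.4762×0.8813 = 0.9403 bits


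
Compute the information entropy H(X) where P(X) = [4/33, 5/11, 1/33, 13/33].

H(X) = -Σ p(x) log₂ p(x)
  -4/33 × log₂(4/33) = 0.3690
  -5/11 × log₂(5/11) = 0.5170
  -1/33 × log₂(1/33) = 0.1529
  -13/33 × log₂(13/33) = 0.5294
H(X) = 1.5684 bits


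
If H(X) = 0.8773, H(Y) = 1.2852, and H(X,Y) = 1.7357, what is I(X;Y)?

I(X;Y) = H(X) + H(Y) - H(X,Y)
I(X;Y) = 0.8773 + 1.2852 - 1.7357 = 0.4268 bits


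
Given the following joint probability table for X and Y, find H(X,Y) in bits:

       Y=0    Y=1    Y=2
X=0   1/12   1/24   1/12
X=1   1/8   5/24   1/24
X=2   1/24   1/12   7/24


H(X,Y) = -Σ p(x,y) log₂ p(x,y)
  p(0,0)=1/12: -0.0833 × log₂(0.0833) = 0.2987
  p(0,1)=1/24: -0.0417 × log₂(0.0417) = 0.1910
  p(0,2)=1/12: -0.0833 × log₂(0.0833) = 0.2987
  p(1,0)=1/8: -0.1250 × log₂(0.1250) = 0.3750
  p(1,1)=5/24: -0.2083 × log₂(0.2083) = 0.4715
  p(1,2)=1/24: -0.0417 × log₂(0.0417) = 0.1910
  p(2,0)=1/24: -0.0417 × log₂(0.0417) = 0.1910
  p(2,1)=1/12: -0.0833 × log₂(0.0833) = 0.2987
  p(2,2)=7/24: -0.2917 × log₂(0.2917) = 0.5185
H(X,Y) = 2.8343 bits


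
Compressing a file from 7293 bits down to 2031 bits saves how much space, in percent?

Space savings = (1 - Compressed/Original) × 100%
= (1 - 2031/7293) × 100%
= 72.15%


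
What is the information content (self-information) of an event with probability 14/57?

Information content I(x) = -log₂(p(x))
I = -log₂(14/57) = -log₂(0.2456)
I = 2.0255 bits


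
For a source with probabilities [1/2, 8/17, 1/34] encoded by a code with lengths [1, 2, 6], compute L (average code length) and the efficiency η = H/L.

Average length L = Σ p_i × l_i = 1.6176 bits
Entropy H = 1.1614 bits
Efficiency η = H/L × 100% = 71.79%


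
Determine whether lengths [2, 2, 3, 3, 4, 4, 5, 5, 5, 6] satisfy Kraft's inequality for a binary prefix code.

Kraft inequality: Σ 2^(-l_i) ≤ 1 for prefix-free code
Calculating: 2^(-2) + 2^(-2) + 2^(-3) + 2^(-3) + 2^(-4) + 2^(-4) + 2^(-5) + 2^(-5) + 2^(-5) + 2^(-6)
= 0.25 + 0.25 + 0.125 + 0.125 + 0.0625 + 0.0625 + 0.03125 + 0.03125 + 0.03125 + 0.015625
= 0.9844
Since 0.9844 ≤ 1, prefix-free code exists


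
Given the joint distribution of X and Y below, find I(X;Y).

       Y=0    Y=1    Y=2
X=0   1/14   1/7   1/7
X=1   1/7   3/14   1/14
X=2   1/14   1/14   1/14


H(X) = 1.5306, H(Y) = 1.5567, H(X,Y) = 3.0391
I(X;Y) = H(X) + H(Y) - H(X,Y) = 0.0481 bits


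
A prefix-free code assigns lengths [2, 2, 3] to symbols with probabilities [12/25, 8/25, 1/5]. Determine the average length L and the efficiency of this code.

Average length L = Σ p_i × l_i = 2.2000 bits
Entropy H = 1.4987 bits
Efficiency η = H/L × 100% = 68.12%


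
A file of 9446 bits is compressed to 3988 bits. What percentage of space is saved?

Space savings = (1 - Compressed/Original) × 100%
= (1 - 3988/9446) × 100%
= 57.78%


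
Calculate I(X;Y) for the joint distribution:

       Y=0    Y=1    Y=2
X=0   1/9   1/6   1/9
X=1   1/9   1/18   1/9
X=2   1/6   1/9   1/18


H(X) = 1.5715, H(Y) = 1.5715, H(X,Y) = 3.0860
I(X;Y) = H(X) + H(Y) - H(X,Y) = 0.0570 bits


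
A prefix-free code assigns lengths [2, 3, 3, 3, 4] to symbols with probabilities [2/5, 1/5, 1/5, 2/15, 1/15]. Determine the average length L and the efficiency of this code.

Average length L = Σ p_i × l_i = 2.6667 bits
Entropy H = 2.1056 bits
Efficiency η = H/L × 100% = 78.96%


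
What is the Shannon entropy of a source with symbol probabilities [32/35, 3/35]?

H(X) = -Σ p(x) log₂ p(x)
  -32/35 × log₂(32/35) = 0.1182
  -3/35 × log₂(3/35) = 0.3038
H(X) = 0.4220 bits


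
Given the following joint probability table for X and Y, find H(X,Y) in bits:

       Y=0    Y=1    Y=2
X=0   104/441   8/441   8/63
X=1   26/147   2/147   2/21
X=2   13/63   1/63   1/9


H(X,Y) = -Σ p(x,y) log₂ p(x,y)
  p(0,0)=104/441: -0.2358 × log₂(0.2358) = 0.4915
  p(0,1)=8/441: -0.0181 × log₂(0.0181) = 0.1049
  p(0,2)=8/63: -0.1270 × log₂(0.1270) = 0.3781
  p(1,0)=26/147: -0.1769 × log₂(0.1769) = 0.4420
  p(1,1)=2/147: -0.0136 × log₂(0.0136) = 0.0843
  p(1,2)=2/21: -0.0952 × log₂(0.0952) = 0.3231
  p(2,0)=13/63: -0.2063 × log₂(0.2063) = 0.4698
  p(2,1)=1/63: -0.0159 × log₂(0.0159) = 0.0949
  p(2,2)=1/9: -0.1111 × log₂(0.1111) = 0.3522
H(X,Y) = 2.7409 bits


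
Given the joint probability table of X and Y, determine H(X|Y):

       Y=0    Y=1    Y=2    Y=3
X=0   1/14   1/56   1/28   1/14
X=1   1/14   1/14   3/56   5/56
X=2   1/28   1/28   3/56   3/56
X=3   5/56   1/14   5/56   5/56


H(X|Y) = Σ_y p(y) H(X|Y=y)
  p(Y=0) = 15/56, H(X|Y=0) = 1.9329
  p(Y=1) = 11/56, H(X|Y=1) = 1.8231
  p(Y=2) = 13/56, H(X|Y=2) = 1.9220
  p(Y=3) = 17/56, H(X|Y=3) = 1.9713
H(X|Y) = 0.2679×1.9329 + 0.1964×1.8231 + 0.2321×1.9220 + 0.3036×1.9713 = 1.9205 bits


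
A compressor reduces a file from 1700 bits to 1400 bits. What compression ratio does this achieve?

Compression ratio = Original / Compressed
= 1700 / 1400 = 1.21:1


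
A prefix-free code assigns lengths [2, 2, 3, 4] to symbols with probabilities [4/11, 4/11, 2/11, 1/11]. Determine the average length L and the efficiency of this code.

Average length L = Σ p_i × l_i = 2.3636 bits
Entropy H = 1.8231 bits
Efficiency η = H/L × 100% = 77.13%


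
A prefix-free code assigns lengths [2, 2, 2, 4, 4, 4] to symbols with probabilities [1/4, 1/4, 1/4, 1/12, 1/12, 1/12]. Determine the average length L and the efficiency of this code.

Average length L = Σ p_i × l_i = 2.5000 bits
Entropy H = 2.3962 bits
Efficiency η = H/L × 100% = 95.85%


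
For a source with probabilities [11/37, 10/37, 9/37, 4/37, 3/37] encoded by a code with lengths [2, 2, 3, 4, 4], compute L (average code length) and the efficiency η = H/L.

Average length L = Σ p_i × l_i = 2.6216 bits
Entropy H = 2.1674 bits
Efficiency η = H/L × 100% = 82.67%


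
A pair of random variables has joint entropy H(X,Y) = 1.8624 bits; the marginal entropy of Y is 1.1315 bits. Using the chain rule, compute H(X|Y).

Chain rule: H(X,Y) = H(X|Y) + H(Y)
H(X|Y) = H(X,Y) - H(Y) = 1.8624 - 1.1315 = 0.7309 bits


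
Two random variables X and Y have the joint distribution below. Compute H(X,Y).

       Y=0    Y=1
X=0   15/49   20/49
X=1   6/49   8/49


H(X,Y) = -Σ p(x,y) log₂ p(x,y)
  p(0,0)=15/49: -0.3061 × log₂(0.3061) = 0.5228
  p(0,1)=20/49: -0.4082 × log₂(0.4082) = 0.5277
  p(1,0)=6/49: -0.1224 × log₂(0.1224) = 0.3710
  p(1,1)=8/49: -0.1633 × log₂(0.1633) = 0.4269
H(X,Y) = 1.8483 bits
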